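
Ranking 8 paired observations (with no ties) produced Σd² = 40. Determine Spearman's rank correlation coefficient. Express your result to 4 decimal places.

0.5238

ρ = 1 − 6Σd² / [n(n²−1)] = 1 − 6×40 / (8×63)
  = 1 − 240/504 = 1 − 0.47619 ≈ 0.5238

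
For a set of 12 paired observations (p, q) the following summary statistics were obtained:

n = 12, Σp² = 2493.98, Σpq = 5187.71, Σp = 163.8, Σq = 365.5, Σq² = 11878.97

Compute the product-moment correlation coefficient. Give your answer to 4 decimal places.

r = (nΣpq − ΣpΣq) / √[(nΣp² − (Σp)²)(nΣq² − (Σq)²)]
Numerator: 12×5187.71 − 163.8×365.5 = 2383.62
Denominator: √[(29927.76 − 26830.44)(142547.64 − 133590.25)] = √[3097.32 × 8957.39] = 5267.2482
r = 2383.62 / 5267.2482 ≈ 0.4525

0.4525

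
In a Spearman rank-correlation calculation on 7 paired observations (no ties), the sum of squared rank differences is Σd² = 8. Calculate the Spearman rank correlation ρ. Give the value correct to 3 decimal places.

0.857

ρ = 1 − 6Σd² / [n(n²−1)] = 1 − 6×8 / (7×48)
  = 1 − 48/336 = 1 − 0.1429 ≈ 0.857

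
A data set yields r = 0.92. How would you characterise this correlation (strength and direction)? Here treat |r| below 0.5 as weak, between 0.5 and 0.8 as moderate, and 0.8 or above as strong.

r = 0.92 > 0 so the relationship is positive.
|r| = 0.92, which falls in the strong range.

strong positive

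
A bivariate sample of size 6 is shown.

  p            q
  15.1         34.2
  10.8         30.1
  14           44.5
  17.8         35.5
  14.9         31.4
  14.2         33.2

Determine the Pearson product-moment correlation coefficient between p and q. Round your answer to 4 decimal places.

0.2357

n = 6, Σp = 86.8, Σq = 208.9, Σp² = 1281.14, Σq² = 7404.35, Σpq = 3035.7
nΣpq − ΣpΣq = 18214.2 − 18132.52 = 81.68
nΣp² − (Σp)² = 7686.84 − 7534.24 = 152.6; nΣq² − (Σq)² = 44426.1 − 43639.21 = 786.89
r = 81.68 / √(152.6 × 786.89) = 81.68 / 346.5248 ≈ 0.2357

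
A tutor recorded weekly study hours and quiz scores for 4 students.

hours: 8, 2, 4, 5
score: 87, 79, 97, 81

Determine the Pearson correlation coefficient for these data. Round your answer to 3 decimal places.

n = 4, Σx = 19, Σy = 344, Σx² = 109, Σy² = 29780, Σxy = 1647
nΣxy − ΣxΣy = 6588 − 6536 = 52
nΣx² − (Σx)² = 436 − 361 = 75; nΣy² − (Σy)² = 119120 − 118336 = 784
r = 52 / √(75 × 784) = 52 / 242.4871 ≈ 0.214

0.214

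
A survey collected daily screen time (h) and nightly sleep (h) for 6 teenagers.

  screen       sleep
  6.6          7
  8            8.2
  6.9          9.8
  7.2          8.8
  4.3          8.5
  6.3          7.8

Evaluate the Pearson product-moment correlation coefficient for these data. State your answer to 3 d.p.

0.053

n = 6, Σx = 39.3, Σy = 50.1, Σx² = 265.19, Σy² = 422.81, Σxy = 328.47
nΣxy − ΣxΣy = 1970.82 − 1968.93 = 1.89
nΣx² − (Σx)² = 1591.14 − 1544.49 = 46.65; nΣy² − (Σy)² = 2536.86 − 2510.01 = 26.85
r = 1.89 / √(46.65 × 26.85) = 1.89 / 35.3914 ≈ 0.053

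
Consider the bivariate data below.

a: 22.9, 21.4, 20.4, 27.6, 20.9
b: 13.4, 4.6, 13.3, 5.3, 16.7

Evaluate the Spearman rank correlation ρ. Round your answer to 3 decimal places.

Rank a: 4, 3, 1, 5, 2
Rank b: 4, 1, 3, 2, 5
d = rank(a) − rank(b): 0, 2, -2, 3, -3; Σd² = 26
ρ = 1 − 6Σd² / [n(n²−1)] = 1 − 6×26 / (5×24) = 1 − 156/120 ≈ -0.300

-0.300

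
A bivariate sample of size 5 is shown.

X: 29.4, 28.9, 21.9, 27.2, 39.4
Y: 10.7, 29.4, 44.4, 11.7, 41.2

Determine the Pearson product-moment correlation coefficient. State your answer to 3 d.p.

0.109

n = 5, ΣX = 146.8, ΣY = 137.4, ΣX² = 4471.38, ΣY² = 4784.54, ΣXY = 4078.12
nΣXY − ΣXΣY = 20390.6 − 20170.32 = 220.28
nΣX² − (ΣX)² = 22356.9 − 21550.24 = 806.66; nΣY² − (ΣY)² = 23922.7 − 18878.76 = 5043.94
r = 220.28 / √(806.66 × 5043.94) = 220.28 / 2017.1129 ≈ 0.109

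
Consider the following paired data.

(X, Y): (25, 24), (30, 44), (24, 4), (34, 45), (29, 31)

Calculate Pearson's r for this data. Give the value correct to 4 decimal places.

n = 5, ΣX = 142, ΣY = 148, ΣX² = 4098, ΣY² = 5514, ΣXY = 4445
nΣXY − ΣXΣY = 22225 − 21016 = 1209
nΣX² − (ΣX)² = 20490 − 20164 = 326; nΣY² − (ΣY)² = 27570 − 21904 = 5666
r = 1209 / √(326 × 5666) = 1209 / 1359.0865 ≈ 0.8896

0.8896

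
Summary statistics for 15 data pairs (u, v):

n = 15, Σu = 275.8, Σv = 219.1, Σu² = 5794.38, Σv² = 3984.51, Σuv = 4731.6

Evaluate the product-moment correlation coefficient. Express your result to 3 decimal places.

r = (nΣuv − ΣuΣv) / √[(nΣu² − (Σu)²)(nΣv² − (Σv)²)]
Numerator: 15×4731.6 − 275.8×219.1 = 10546.22
Denominator: √[(86915.7 − 76065.64)(59767.65 − 48004.81)] = √[10850.06 × 11762.84] = 11297.2350
r = 10546.22 / 11297.2350 ≈ 0.934

0.934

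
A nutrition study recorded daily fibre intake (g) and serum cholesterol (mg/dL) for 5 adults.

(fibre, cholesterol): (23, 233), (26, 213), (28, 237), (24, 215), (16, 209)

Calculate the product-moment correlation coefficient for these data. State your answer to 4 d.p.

n = 5, Σx = 117, Σy = 1107, Σx² = 2821, Σy² = 245733, Σxy = 26037
nΣxy − ΣxΣy = 130185 − 129519 = 666
nΣx² − (Σx)² = 14105 − 13689 = 416; nΣy² − (Σy)² = 1228665 − 1225449 = 3216
r = 666 / √(416 × 3216) = 666 / 1156.6573 ≈ 0.5758

0.5758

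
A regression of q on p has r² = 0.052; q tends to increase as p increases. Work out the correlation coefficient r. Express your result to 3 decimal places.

|r| = √0.052 = 0.228
The association is positive, so r = 0.228.

0.228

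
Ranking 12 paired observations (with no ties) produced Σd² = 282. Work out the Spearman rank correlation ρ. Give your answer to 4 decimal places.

ρ = 1 − 6Σd² / [n(n²−1)] = 1 − 6×282 / (12×143)
  = 1 − 1692/1716 = 1 − 0.98601 ≈ 0.0140

0.0140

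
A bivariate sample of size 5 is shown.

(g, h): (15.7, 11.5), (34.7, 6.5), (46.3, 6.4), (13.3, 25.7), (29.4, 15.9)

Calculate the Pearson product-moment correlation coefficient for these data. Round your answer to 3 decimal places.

n = 5, Σg = 139.4, Σh = 66, Σg² = 4635.52, Σh² = 1128.76, Σgh = 1511.69
nΣgh − ΣgΣh = 7558.45 − 9200.4 = -1641.95
nΣg² − (Σg)² = 23177.6 − 19432.36 = 3745.24; nΣh² − (Σh)² = 5643.8 − 4356 = 1287.8
r = -1641.95 / √(3745.24 × 1287.8) = -1641.95 / 2196.1603 ≈ -0.748

-0.748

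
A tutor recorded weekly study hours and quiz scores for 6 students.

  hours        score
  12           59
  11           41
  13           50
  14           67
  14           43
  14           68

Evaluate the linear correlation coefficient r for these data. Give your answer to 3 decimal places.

0.497

n = 6, Σx = 78, Σy = 328, Σx² = 1022, Σy² = 18624, Σxy = 4301
nΣxy − ΣxΣy = 25806 − 25584 = 222
nΣx² − (Σx)² = 6132 − 6084 = 48; nΣy² − (Σy)² = 111744 − 107584 = 4160
r = 222 / √(48 × 4160) = 222 / 446.8557 ≈ 0.497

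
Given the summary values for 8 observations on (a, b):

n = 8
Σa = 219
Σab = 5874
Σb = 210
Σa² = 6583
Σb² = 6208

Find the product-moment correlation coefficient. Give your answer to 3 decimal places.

r = (nΣab − ΣaΣb) / √[(nΣa² − (Σa)²)(nΣb² − (Σb)²)]
Numerator: 8×5874 − 219×210 = 1002
Denominator: √[(52664 − 47961)(49664 − 44100)] = √[4703 × 5564] = 5115.4171
r = 1002 / 5115.4171 ≈ 0.196

0.196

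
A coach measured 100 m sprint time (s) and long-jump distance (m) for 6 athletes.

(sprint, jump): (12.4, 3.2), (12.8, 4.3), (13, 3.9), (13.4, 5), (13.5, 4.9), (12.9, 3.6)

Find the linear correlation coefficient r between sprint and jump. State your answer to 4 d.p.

0.9015

n = 6, Σx = 78, Σy = 24.9, Σx² = 1014.82, Σy² = 105.91, Σxy = 325.01
nΣxy − ΣxΣy = 1950.06 − 1942.2 = 7.86
nΣx² − (Σx)² = 6088.92 − 6084 = 4.92; nΣy² − (Σy)² = 635.46 − 620.01 = 15.45
r = 7.86 / √(4.92 × 15.45) = 7.86 / 8.7186 ≈ 0.9015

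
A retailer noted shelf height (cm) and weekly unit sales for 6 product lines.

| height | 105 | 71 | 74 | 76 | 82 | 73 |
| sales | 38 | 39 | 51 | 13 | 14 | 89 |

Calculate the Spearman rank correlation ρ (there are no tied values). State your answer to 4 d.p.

-0.6000

Rank height: 6, 1, 3, 4, 5, 2
Rank sales: 3, 4, 5, 1, 2, 6
d = rank(height) − rank(sales): 3, -3, -2, 3, 3, -4; Σd² = 56
ρ = 1 − 6Σd² / [n(n²−1)] = 1 − 6×56 / (6×35) = 1 − 336/210 ≈ -0.6000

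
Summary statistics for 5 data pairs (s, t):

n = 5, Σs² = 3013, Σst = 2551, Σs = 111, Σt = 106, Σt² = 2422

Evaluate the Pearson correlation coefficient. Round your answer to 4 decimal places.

0.6386

r = (nΣst − ΣsΣt) / √[(nΣs² − (Σs)²)(nΣt² − (Σt)²)]
Numerator: 5×2551 − 111×106 = 989
Denominator: √[(15065 − 12321)(12110 − 11236)] = √[2744 × 874] = 1548.6304
r = 989 / 1548.6304 ≈ 0.6386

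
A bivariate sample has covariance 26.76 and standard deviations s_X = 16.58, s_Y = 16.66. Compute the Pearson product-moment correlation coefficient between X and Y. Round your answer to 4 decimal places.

r = Cov(X,Y) / (s_X · s_Y) = 26.76 / (16.58 × 16.66)
  = 26.76 / 276.2228 ≈ 0.0969

0.0969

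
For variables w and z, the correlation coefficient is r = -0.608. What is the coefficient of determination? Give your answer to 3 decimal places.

r² = (-0.608)² = 0.370

0.370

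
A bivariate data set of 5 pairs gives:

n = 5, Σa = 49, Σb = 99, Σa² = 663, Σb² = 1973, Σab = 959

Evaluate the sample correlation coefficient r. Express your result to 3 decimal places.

-0.232

r = (nΣab − ΣaΣb) / √[(nΣa² − (Σa)²)(nΣb² − (Σb)²)]
Numerator: 5×959 − 49×99 = -56
Denominator: √[(3315 − 2401)(9865 − 9801)] = √[914 × 64] = 241.8595
r = -56 / 241.8595 ≈ -0.232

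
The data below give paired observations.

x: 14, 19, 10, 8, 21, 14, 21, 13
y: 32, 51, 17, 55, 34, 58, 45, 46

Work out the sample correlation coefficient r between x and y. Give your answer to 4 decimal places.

0.0552

n = 8, Σx = 120, Σy = 338, Σx² = 1968, Σy² = 15600, Σxy = 5096
nΣxy − ΣxΣy = 40768 − 40560 = 208
nΣx² − (Σx)² = 15744 − 14400 = 1344; nΣy² − (Σy)² = 124800 − 114244 = 10556
r = 208 / √(1344 × 10556) = 208 / 3766.5985 ≈ 0.0552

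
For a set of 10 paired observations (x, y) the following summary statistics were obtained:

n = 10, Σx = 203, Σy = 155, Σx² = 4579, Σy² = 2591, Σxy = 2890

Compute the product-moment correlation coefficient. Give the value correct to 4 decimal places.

-0.8729

r = (nΣxy − ΣxΣy) / √[(nΣx² − (Σx)²)(nΣy² − (Σy)²)]
Numerator: 10×2890 − 203×155 = -2565
Denominator: √[(45790 − 41209)(25910 − 24025)] = √[4581 × 1885] = 2938.5685
r = -2565 / 2938.5685 ≈ -0.8729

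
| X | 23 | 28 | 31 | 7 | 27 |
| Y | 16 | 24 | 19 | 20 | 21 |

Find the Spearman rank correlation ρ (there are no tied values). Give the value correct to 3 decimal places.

Rank X: 2, 4, 5, 1, 3
Rank Y: 1, 5, 2, 3, 4
d = rank(X) − rank(Y): 1, -1, 3, -2, -1; Σd² = 16
ρ = 1 − 6Σd² / [n(n²−1)] = 1 − 6×16 / (5×24) = 1 − 96/120 ≈ 0.200

0.200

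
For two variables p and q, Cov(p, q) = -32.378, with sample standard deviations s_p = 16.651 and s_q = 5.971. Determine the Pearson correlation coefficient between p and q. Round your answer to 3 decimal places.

r = Cov(p,q) / (s_p · s_q) = -32.378 / (16.651 × 5.971)
  = -32.378 / 99.4231 ≈ -0.326

-0.326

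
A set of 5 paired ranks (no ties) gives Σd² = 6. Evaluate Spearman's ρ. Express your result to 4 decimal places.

0.7000

ρ = 1 − 6Σd² / [n(n²−1)] = 1 − 6×6 / (5×24)
  = 1 − 36/120 = 1 − 0.30000 ≈ 0.7000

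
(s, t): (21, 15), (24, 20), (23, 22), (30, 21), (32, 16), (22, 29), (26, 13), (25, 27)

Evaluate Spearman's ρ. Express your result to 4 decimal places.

Rank s: 1, 4, 3, 7, 8, 2, 6, 5
Rank t: 2, 4, 6, 5, 3, 8, 1, 7
d = rank(s) − rank(t): -1, 0, -3, 2, 5, -6, 5, -2; Σd² = 104
ρ = 1 − 6Σd² / [n(n²−1)] = 1 − 6×104 / (8×63) = 1 − 624/504 ≈ -0.2381

-0.2381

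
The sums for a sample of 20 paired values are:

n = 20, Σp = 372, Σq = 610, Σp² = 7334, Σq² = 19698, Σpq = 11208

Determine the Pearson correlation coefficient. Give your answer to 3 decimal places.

r = (nΣpq − ΣpΣq) / √[(nΣp² − (Σp)²)(nΣq² − (Σq)²)]
Numerator: 20×11208 − 372×610 = -2760
Denominator: √[(146680 − 138384)(393960 − 372100)] = √[8296 × 21860] = 13466.6462
r = -2760 / 13466.6462 ≈ -0.205

-0.205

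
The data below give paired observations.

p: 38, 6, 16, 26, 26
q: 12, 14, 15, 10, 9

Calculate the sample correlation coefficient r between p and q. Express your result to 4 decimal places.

-0.5704

n = 5, Σp = 112, Σq = 60, Σp² = 3088, Σq² = 746, Σpq = 1274
nΣpq − ΣpΣq = 6370 − 6720 = -350
nΣp² − (Σp)² = 15440 − 12544 = 2896; nΣq² − (Σq)² = 3730 − 3600 = 130
r = -350 / √(2896 × 130) = -350 / 613.5797 ≈ -0.5704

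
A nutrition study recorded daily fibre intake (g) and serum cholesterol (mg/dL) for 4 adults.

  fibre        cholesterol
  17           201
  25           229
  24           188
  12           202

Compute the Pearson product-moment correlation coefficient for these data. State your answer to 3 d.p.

n = 4, Σx = 78, Σy = 820, Σx² = 1634, Σy² = 168990, Σxy = 16078
nΣxy − ΣxΣy = 64312 − 63960 = 352
nΣx² − (Σx)² = 6536 − 6084 = 452; nΣy² − (Σy)² = 675960 − 672400 = 3560
r = 352 / √(452 × 3560) = 352 / 1268.5109 ≈ 0.277

0.277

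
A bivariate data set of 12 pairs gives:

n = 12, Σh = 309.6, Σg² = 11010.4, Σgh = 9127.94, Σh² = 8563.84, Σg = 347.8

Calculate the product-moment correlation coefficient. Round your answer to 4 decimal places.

0.2113

r = (nΣgh − ΣgΣh) / √[(nΣg² − (Σg)²)(nΣh² − (Σh)²)]
Numerator: 12×9127.94 − 347.8×309.6 = 1856.4
Denominator: √[(132124.8 − 120964.84)(102766.08 − 95852.16)] = √[11159.96 × 6913.92] = 8784.0236
r = 1856.4 / 8784.0236 ≈ 0.2113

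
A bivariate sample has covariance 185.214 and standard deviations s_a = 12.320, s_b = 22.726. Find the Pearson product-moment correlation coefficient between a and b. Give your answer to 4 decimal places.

r = Cov(a,b) / (s_a · s_b) = 185.214 / (12.320 × 22.726)
  = 185.214 / 279.9843 ≈ 0.6615

0.6615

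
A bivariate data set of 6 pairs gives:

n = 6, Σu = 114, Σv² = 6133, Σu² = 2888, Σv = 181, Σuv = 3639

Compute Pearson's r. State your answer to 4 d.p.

r = (nΣuv − ΣuΣv) / √[(nΣu² − (Σu)²)(nΣv² − (Σv)²)]
Numerator: 6×3639 − 114×181 = 1200
Denominator: √[(17328 − 12996)(36798 − 32761)] = √[4332 × 4037] = 4181.8996
r = 1200 / 4181.8996 ≈ 0.2870

0.2870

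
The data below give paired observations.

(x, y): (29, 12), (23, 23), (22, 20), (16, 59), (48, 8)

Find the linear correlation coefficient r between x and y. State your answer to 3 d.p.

-0.725

n = 5, Σx = 138, Σy = 122, Σx² = 4414, Σy² = 4618, Σxy = 2645
nΣxy − ΣxΣy = 13225 − 16836 = -3611
nΣx² − (Σx)² = 22070 − 19044 = 3026; nΣy² − (Σy)² = 23090 − 14884 = 8206
r = -3611 / √(3026 × 8206) = -3611 / 4983.1071 ≈ -0.725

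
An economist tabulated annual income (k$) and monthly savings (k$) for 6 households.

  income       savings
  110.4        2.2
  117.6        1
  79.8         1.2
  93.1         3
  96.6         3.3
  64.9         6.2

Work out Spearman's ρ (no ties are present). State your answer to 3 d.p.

-0.600

Rank income: 5, 6, 2, 3, 4, 1
Rank savings: 3, 1, 2, 4, 5, 6
d = rank(income) − rank(savings): 2, 5, 0, -1, -1, -5; Σd² = 56
ρ = 1 − 6Σd² / [n(n²−1)] = 1 − 6×56 / (6×35) = 1 − 336/210 ≈ -0.600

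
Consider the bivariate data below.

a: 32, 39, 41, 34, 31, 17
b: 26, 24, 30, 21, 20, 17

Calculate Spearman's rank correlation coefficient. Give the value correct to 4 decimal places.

0.8286

Rank a: 3, 5, 6, 4, 2, 1
Rank b: 5, 4, 6, 3, 2, 1
d = rank(a) − rank(b): -2, 1, 0, 1, 0, 0; Σd² = 6
ρ = 1 − 6Σd² / [n(n²−1)] = 1 − 6×6 / (6×35) = 1 − 36/210 ≈ 0.8286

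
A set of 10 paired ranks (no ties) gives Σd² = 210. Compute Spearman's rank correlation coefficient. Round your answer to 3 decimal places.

-0.273

ρ = 1 − 6Σd² / [n(n²−1)] = 1 − 6×210 / (10×99)
  = 1 − 1260/990 = 1 − 1.2727 ≈ -0.273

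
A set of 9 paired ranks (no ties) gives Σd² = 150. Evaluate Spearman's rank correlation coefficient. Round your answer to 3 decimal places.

-0.250

ρ = 1 − 6Σd² / [n(n²−1)] = 1 − 6×150 / (9×80)
  = 1 − 900/720 = 1 − 1.2500 ≈ -0.250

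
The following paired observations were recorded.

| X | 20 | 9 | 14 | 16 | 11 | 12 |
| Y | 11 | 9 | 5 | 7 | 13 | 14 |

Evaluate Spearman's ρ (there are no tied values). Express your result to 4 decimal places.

Rank X: 6, 1, 4, 5, 2, 3
Rank Y: 4, 3, 1, 2, 5, 6
d = rank(X) − rank(Y): 2, -2, 3, 3, -3, -3; Σd² = 44
ρ = 1 − 6Σd² / [n(n²−1)] = 1 − 6×44 / (6×35) = 1 − 264/210 ≈ -0.2571

-0.2571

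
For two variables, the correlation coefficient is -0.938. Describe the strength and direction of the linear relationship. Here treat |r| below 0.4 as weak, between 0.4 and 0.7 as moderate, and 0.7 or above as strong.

r = -0.938 < 0 so the relationship is negative.
|r| = 0.938, which falls in the strong range.

strong negative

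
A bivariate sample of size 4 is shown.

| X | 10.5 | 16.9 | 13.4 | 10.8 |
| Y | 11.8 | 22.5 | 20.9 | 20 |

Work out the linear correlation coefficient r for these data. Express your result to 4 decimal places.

0.7080

n = 4, ΣX = 51.6, ΣY = 75.2, ΣX² = 692.06, ΣY² = 1482.3, ΣXY = 1000.21
nΣXY − ΣXΣY = 4000.84 − 3880.32 = 120.52
nΣX² − (ΣX)² = 2768.24 − 2662.56 = 105.68; nΣY² − (ΣY)² = 5929.2 − 5655.04 = 274.16
r = 120.52 / √(105.68 × 274.16) = 120.52 / 170.2152 ≈ 0.7080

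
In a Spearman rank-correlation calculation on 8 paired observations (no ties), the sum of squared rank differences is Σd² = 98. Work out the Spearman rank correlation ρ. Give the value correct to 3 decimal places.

ρ = 1 − 6Σd² / [n(n²−1)] = 1 − 6×98 / (8×63)
  = 1 − 588/504 = 1 − 1.1667 ≈ -0.167

-0.167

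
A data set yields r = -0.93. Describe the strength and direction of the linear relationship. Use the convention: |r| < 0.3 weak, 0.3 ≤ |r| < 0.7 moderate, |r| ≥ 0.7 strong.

r = -0.93 < 0 so the relationship is negative.
|r| = 0.93, which falls in the strong range.

strong negative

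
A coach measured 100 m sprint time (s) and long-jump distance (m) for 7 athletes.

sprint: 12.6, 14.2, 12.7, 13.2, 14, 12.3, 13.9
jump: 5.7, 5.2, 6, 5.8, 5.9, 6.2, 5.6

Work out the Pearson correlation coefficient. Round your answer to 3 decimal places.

n = 7, Σx = 92.9, Σy = 40.4, Σx² = 1236.43, Σy² = 233.78, Σxy = 535.12
nΣxy − ΣxΣy = 3745.84 − 3753.16 = -7.32
nΣx² − (Σx)² = 8655.01 − 8630.41 = 24.6; nΣy² − (Σy)² = 1636.46 − 1632.16 = 4.3
r = -7.32 / √(24.6 × 4.3) = -7.32 / 10.2849 ≈ -0.712

-0.712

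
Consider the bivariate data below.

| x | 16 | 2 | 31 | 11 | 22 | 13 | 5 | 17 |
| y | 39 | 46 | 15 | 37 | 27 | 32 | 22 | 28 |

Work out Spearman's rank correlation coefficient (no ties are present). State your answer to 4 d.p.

-0.5714

Rank x: 5, 1, 8, 3, 7, 4, 2, 6
Rank y: 7, 8, 1, 6, 3, 5, 2, 4
d = rank(x) − rank(y): -2, -7, 7, -3, 4, -1, 0, 2; Σd² = 132
ρ = 1 − 6Σd² / [n(n²−1)] = 1 − 6×132 / (8×63) = 1 − 792/504 ≈ -0.5714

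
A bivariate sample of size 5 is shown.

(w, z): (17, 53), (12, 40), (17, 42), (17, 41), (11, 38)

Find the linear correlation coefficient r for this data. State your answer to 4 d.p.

n = 5, Σw = 74, Σz = 214, Σw² = 1132, Σz² = 9298, Σwz = 3210
nΣwz − ΣwΣz = 16050 − 15836 = 214
nΣw² − (Σw)² = 5660 − 5476 = 184; nΣz² − (Σz)² = 46490 − 45796 = 694
r = 214 / √(184 × 694) = 214 / 357.3458 ≈ 0.5989

0.5989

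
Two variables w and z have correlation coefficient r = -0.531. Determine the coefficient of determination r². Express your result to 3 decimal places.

0.282

r² = (-0.531)² = 0.282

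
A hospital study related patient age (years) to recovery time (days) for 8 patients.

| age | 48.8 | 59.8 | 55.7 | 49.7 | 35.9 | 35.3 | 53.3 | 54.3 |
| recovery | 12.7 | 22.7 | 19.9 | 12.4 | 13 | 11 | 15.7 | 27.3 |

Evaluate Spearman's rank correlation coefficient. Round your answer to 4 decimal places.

Rank age: 3, 8, 7, 4, 2, 1, 5, 6
Rank recovery: 3, 7, 6, 2, 4, 1, 5, 8
d = rank(age) − rank(recovery): 0, 1, 1, 2, -2, 0, 0, -2; Σd² = 14
ρ = 1 − 6Σd² / [n(n²−1)] = 1 − 6×14 / (8×63) = 1 − 84/504 ≈ 0.8333

0.8333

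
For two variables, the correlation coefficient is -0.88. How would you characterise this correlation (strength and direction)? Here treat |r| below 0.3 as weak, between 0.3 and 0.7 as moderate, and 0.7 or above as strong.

strong negative

r = -0.88 < 0 so the relationship is negative.
|r| = 0.88, which falls in the strong range.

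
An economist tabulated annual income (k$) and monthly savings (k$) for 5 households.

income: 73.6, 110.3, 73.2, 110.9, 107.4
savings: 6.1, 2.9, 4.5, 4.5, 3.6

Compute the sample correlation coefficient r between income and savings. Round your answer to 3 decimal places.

-0.733

n = 5, Σx = 475.4, Σy = 21.6, Σx² = 46774.86, Σy² = 99.08, Σxy = 1983.92
nΣxy − ΣxΣy = 9919.6 − 10268.64 = -349.04
nΣx² − (Σx)² = 233874.3 − 226005.16 = 7869.14; nΣy² − (Σy)² = 495.4 − 466.56 = 28.84
r = -349.04 / √(7869.14 × 28.84) = -349.04 / 476.3885 ≈ -0.733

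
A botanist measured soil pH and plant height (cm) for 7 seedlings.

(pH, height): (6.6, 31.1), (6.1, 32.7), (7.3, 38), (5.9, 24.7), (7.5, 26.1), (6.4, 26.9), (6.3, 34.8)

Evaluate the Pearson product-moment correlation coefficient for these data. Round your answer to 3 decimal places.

0.208

n = 7, Σx = 46.1, Σy = 214.3, Σx² = 305.77, Σy² = 6706.45, Σxy = 1415.01
nΣxy − ΣxΣy = 9905.07 − 9879.23 = 25.84
nΣx² − (Σx)² = 2140.39 − 2125.21 = 15.18; nΣy² − (Σy)² = 46945.15 − 45924.49 = 1020.66
r = 25.84 / √(15.18 × 1020.66) = 25.84 / 124.4734 ≈ 0.208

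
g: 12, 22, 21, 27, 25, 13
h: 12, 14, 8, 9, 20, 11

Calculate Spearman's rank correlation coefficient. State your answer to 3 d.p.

0.086

Rank g: 1, 4, 3, 6, 5, 2
Rank h: 4, 5, 1, 2, 6, 3
d = rank(g) − rank(h): -3, -1, 2, 4, -1, -1; Σd² = 32
ρ = 1 − 6Σd² / [n(n²−1)] = 1 − 6×32 / (6×35) = 1 − 192/210 ≈ 0.086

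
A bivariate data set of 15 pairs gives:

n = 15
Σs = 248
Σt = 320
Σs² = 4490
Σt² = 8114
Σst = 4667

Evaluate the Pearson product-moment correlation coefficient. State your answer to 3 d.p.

-0.880

r = (nΣst − ΣsΣt) / √[(nΣs² − (Σs)²)(nΣt² − (Σt)²)]
Numerator: 15×4667 − 248×320 = -9355
Denominator: √[(67350 − 61504)(121710 − 102400)] = √[5846 × 19310] = 10624.7946
r = -9355 / 10624.7946 ≈ -0.880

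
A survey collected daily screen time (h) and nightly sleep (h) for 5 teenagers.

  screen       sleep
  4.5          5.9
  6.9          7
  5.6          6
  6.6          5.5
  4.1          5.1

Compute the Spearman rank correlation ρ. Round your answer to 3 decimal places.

0.700

Rank screen: 2, 5, 3, 4, 1
Rank sleep: 3, 5, 4, 2, 1
d = rank(screen) − rank(sleep): -1, 0, -1, 2, 0; Σd² = 6
ρ = 1 − 6Σd² / [n(n²−1)] = 1 − 6×6 / (5×24) = 1 − 36/120 ≈ 0.700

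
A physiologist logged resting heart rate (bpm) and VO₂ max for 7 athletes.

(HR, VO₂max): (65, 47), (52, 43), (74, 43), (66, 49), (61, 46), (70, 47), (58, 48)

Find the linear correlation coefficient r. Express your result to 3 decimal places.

0.070

n = 7, Σx = 446, Σy = 323, Σx² = 28746, Σy² = 14937, Σxy = 20587
nΣxy − ΣxΣy = 144109 − 144058 = 51
nΣx² − (Σx)² = 201222 − 198916 = 2306; nΣy² − (Σy)² = 104559 − 104329 = 230
r = 51 / √(2306 × 230) = 51 / 728.2719 ≈ 0.070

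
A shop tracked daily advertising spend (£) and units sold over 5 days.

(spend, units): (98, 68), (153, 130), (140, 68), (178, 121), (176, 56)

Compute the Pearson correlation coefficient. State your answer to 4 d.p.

n = 5, Σx = 745, Σy = 443, Σx² = 115273, Σy² = 43925, Σxy = 67468
nΣxy − ΣxΣy = 337340 − 330035 = 7305
nΣx² − (Σx)² = 576365 − 555025 = 21340; nΣy² − (Σy)² = 219625 − 196249 = 23376
r = 7305 / √(21340 × 23376) = 7305 / 22334.8123 ≈ 0.3271

0.3271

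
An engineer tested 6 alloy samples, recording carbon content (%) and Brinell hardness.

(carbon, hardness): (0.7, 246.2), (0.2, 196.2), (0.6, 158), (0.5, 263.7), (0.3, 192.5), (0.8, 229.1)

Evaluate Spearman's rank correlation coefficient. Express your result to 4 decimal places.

0.2571

Rank carbon: 5, 1, 4, 3, 2, 6
Rank hardness: 5, 3, 1, 6, 2, 4
d = rank(carbon) − rank(hardness): 0, -2, 3, -3, 0, 2; Σd² = 26
ρ = 1 − 6Σd² / [n(n²−1)] = 1 − 6×26 / (6×35) = 1 − 156/210 ≈ 0.2571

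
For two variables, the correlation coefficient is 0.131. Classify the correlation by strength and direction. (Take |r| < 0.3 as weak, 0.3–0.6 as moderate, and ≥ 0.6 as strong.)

r = 0.131 > 0 so the relationship is positive.
|r| = 0.131, which falls in the weak range.

weak positive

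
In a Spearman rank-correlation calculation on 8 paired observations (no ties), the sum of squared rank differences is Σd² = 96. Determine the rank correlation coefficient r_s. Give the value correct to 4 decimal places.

ρ = 1 − 6Σd² / [n(n²−1)] = 1 − 6×96 / (8×63)
  = 1 − 576/504 = 1 − 1.14286 ≈ -0.1429

-0.1429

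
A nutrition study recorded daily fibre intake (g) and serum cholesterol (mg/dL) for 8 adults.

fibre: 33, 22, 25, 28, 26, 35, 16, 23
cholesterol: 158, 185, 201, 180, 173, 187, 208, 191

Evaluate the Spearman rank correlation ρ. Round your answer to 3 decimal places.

Rank fibre: 7, 2, 4, 6, 5, 8, 1, 3
Rank cholesterol: 1, 4, 7, 3, 2, 5, 8, 6
d = rank(fibre) − rank(cholesterol): 6, -2, -3, 3, 3, 3, -7, -3; Σd² = 134
ρ = 1 − 6Σd² / [n(n²−1)] = 1 − 6×134 / (8×63) = 1 − 804/504 ≈ -0.595

-0.595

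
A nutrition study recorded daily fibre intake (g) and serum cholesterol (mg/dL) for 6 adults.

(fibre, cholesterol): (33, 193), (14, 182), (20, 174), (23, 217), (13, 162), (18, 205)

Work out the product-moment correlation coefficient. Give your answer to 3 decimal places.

n = 6, Σx = 121, Σy = 1133, Σx² = 2707, Σy² = 216007, Σxy = 23184
nΣxy − ΣxΣy = 139104 − 137093 = 2011
nΣx² − (Σx)² = 16242 − 14641 = 1601; nΣy² − (Σy)² = 1296042 − 1283689 = 12353
r = 2011 / √(1601 × 12353) = 2011 / 4447.1511 ≈ 0.452

0.452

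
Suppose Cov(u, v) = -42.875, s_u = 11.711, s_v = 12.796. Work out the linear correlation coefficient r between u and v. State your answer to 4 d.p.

r = Cov(u,v) / (s_u · s_v) = -42.875 / (11.711 × 12.796)
  = -42.875 / 149.8540 ≈ -0.2861

-0.2861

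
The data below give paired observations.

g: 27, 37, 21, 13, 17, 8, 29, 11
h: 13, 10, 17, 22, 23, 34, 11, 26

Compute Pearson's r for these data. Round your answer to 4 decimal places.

n = 8, Σg = 163, Σh = 156, Σg² = 4023, Σh² = 3524, Σgh = 2632
nΣgh − ΣgΣh = 21056 − 25428 = -4372
nΣg² − (Σg)² = 32184 − 26569 = 5615; nΣh² − (Σh)² = 28192 − 24336 = 3856
r = -4372 / √(5615 × 3856) = -4372 / 4653.1108 ≈ -0.9396

-0.9396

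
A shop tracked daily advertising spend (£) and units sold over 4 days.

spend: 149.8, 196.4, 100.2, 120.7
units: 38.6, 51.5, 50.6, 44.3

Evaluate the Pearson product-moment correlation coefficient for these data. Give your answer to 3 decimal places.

n = 4, Σx = 567.1, Σy = 185, Σx² = 85621.53, Σy² = 8665.06, Σxy = 26314.01
nΣxy − ΣxΣy = 105256.04 − 104913.5 = 342.54
nΣx² − (Σx)² = 342486.12 − 321602.41 = 20883.71; nΣy² − (Σy)² = 34660.24 − 34225 = 435.24
r = 342.54 / √(20883.71 × 435.24) = 342.54 / 3014.8675 ≈ 0.114

0.114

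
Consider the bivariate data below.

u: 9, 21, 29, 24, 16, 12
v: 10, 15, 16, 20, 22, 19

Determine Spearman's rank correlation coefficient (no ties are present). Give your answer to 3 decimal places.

0.257

Rank u: 1, 4, 6, 5, 3, 2
Rank v: 1, 2, 3, 5, 6, 4
d = rank(u) − rank(v): 0, 2, 3, 0, -3, -2; Σd² = 26
ρ = 1 − 6Σd² / [n(n²−1)] = 1 − 6×26 / (6×35) = 1 − 156/210 ≈ 0.257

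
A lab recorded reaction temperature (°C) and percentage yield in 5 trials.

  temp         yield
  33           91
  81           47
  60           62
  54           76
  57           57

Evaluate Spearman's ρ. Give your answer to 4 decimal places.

Rank temp: 1, 5, 4, 2, 3
Rank yield: 5, 1, 3, 4, 2
d = rank(temp) − rank(yield): -4, 4, 1, -2, 1; Σd² = 38
ρ = 1 − 6Σd² / [n(n²−1)] = 1 − 6×38 / (5×24) = 1 − 228/120 ≈ -0.9000

-0.9000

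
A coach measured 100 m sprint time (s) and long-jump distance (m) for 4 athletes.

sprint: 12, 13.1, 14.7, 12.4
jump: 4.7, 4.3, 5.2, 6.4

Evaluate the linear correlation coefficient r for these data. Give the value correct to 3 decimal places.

n = 4, Σx = 52.2, Σy = 20.6, Σx² = 685.46, Σy² = 108.58, Σxy = 268.53
nΣxy − ΣxΣy = 1074.12 − 1075.32 = -1.2
nΣx² − (Σx)² = 2741.84 − 2724.84 = 17; nΣy² − (Σy)² = 434.32 − 424.36 = 9.96
r = -1.2 / √(17 × 9.96) = -1.2 / 13.0123 ≈ -0.092

-0.092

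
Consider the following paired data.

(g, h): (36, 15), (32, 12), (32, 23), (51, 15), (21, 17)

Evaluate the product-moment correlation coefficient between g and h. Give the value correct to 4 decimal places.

-0.2185

n = 5, Σg = 172, Σh = 82, Σg² = 6386, Σh² = 1412, Σgh = 2782
nΣgh − ΣgΣh = 13910 − 14104 = -194
nΣg² − (Σg)² = 31930 − 29584 = 2346; nΣh² − (Σh)² = 7060 − 6724 = 336
r = -194 / √(2346 × 336) = -194 / 887.8378 ≈ -0.2185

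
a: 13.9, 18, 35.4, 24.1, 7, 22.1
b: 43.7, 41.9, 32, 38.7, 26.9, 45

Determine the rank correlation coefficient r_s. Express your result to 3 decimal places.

Rank a: 2, 3, 6, 5, 1, 4
Rank b: 5, 4, 2, 3, 1, 6
d = rank(a) − rank(b): -3, -1, 4, 2, 0, -2; Σd² = 34
ρ = 1 − 6Σd² / [n(n²−1)] = 1 − 6×34 / (6×35) = 1 − 204/210 ≈ 0.029

0.029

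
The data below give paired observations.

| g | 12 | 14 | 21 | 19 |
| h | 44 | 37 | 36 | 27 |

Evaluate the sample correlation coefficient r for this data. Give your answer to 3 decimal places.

-0.693

n = 4, Σg = 66, Σh = 144, Σg² = 1142, Σh² = 5330, Σgh = 2315
nΣgh − ΣgΣh = 9260 − 9504 = -244
nΣg² − (Σg)² = 4568 − 4356 = 212; nΣh² − (Σh)² = 21320 − 20736 = 584
r = -244 / √(212 × 584) = -244 / 351.8636 ≈ -0.693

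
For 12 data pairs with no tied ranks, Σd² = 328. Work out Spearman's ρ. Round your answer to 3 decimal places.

ρ = 1 − 6Σd² / [n(n²−1)] = 1 − 6×328 / (12×143)
  = 1 − 1968/1716 = 1 − 1.1469 ≈ -0.147

-0.147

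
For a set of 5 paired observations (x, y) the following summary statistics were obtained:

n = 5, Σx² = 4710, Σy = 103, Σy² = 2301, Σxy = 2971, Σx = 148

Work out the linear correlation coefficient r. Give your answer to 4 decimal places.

r = (nΣxy − ΣxΣy) / √[(nΣx² − (Σx)²)(nΣy² − (Σy)²)]
Numerator: 5×2971 − 148×103 = -389
Denominator: √[(23550 − 21904)(11505 − 10609)] = √[1646 × 896] = 1214.4200
r = -389 / 1214.4200 ≈ -0.3203

-0.3203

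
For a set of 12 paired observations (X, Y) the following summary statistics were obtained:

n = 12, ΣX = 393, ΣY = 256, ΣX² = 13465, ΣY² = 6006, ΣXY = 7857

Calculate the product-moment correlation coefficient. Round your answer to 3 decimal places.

r = (nΣXY − ΣXΣY) / √[(nΣX² − (ΣX)²)(nΣY² − (ΣY)²)]
Numerator: 12×7857 − 393×256 = -6324
Denominator: √[(161580 − 154449)(72072 − 65536)] = √[7131 × 6536] = 6827.0210
r = -6324 / 6827.0210 ≈ -0.926

-0.926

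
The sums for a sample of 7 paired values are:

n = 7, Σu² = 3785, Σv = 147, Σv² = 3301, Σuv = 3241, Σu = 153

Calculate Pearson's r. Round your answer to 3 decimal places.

r = (nΣuv − ΣuΣv) / √[(nΣu² − (Σu)²)(nΣv² − (Σv)²)]
Numerator: 7×3241 − 153×147 = 196
Denominator: √[(26495 − 23409)(23107 − 21609)] = √[3086 × 1498] = 2150.0763
r = 196 / 2150.0763 ≈ 0.091

0.091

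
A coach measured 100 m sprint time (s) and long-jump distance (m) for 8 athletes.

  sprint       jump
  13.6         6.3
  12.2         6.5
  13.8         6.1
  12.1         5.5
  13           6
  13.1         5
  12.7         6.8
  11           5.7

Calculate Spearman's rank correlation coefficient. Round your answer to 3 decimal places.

0.143

Rank sprint: 7, 3, 8, 2, 5, 6, 4, 1
Rank jump: 6, 7, 5, 2, 4, 1, 8, 3
d = rank(sprint) − rank(jump): 1, -4, 3, 0, 1, 5, -4, -2; Σd² = 72
ρ = 1 − 6Σd² / [n(n²−1)] = 1 − 6×72 / (8×63) = 1 − 432/504 ≈ 0.143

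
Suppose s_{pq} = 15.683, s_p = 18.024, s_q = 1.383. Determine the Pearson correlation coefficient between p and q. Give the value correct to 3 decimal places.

0.629

r = Cov(p,q) / (s_p · s_q) = 15.683 / (18.024 × 1.383)
  = 15.683 / 24.9272 ≈ 0.629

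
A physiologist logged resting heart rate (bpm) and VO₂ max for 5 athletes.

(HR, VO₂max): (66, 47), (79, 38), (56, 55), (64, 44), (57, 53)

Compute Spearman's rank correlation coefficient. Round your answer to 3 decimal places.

-0.900

Rank HR: 4, 5, 1, 3, 2
Rank VO₂max: 3, 1, 5, 2, 4
d = rank(HR) − rank(VO₂max): 1, 4, -4, 1, -2; Σd² = 38
ρ = 1 − 6Σd² / [n(n²−1)] = 1 − 6×38 / (5×24) = 1 − 228/120 ≈ -0.900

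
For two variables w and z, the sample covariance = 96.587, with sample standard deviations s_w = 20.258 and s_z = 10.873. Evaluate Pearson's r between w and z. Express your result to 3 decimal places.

r = Cov(w,z) / (s_w · s_z) = 96.587 / (20.258 × 10.873)
  = 96.587 / 220.2652 ≈ 0.439

0.439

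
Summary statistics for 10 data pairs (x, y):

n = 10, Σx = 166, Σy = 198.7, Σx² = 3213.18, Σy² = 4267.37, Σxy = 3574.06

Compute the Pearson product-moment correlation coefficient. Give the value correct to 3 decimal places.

0.721

r = (nΣxy − ΣxΣy) / √[(nΣx² − (Σx)²)(nΣy² − (Σy)²)]
Numerator: 10×3574.06 − 166×198.7 = 2756.4
Denominator: √[(32131.8 − 27556)(42673.7 − 39481.69)] = √[4575.8 × 3192.01] = 3821.7796
r = 2756.4 / 3821.7796 ≈ 0.721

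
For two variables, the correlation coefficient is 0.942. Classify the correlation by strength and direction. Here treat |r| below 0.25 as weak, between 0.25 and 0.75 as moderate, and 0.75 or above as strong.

r = 0.942 > 0 so the relationship is positive.
|r| = 0.942, which falls in the strong range.

strong positive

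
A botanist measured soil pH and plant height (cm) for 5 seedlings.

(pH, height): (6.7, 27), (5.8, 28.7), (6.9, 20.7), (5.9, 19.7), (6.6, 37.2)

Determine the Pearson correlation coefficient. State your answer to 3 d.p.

n = 5, Σx = 31.9, Σy = 133.3, Σx² = 204.51, Σy² = 3753.11, Σxy = 851.94
nΣxy − ΣxΣy = 4259.7 − 4252.27 = 7.43
nΣx² − (Σx)² = 1022.55 − 1017.61 = 4.94; nΣy² − (Σy)² = 18765.55 − 17768.89 = 996.66
r = 7.43 / √(4.94 × 996.66) = 7.43 / 70.1677 ≈ 0.106

0.106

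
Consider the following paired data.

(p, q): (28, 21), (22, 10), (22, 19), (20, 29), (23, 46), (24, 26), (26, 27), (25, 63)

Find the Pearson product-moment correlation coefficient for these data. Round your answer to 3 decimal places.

n = 8, Σp = 190, Σq = 241, Σp² = 4558, Σq² = 9233, Σpq = 5765
nΣpq − ΣpΣq = 46120 − 45790 = 330
nΣp² − (Σp)² = 36464 − 36100 = 364; nΣq² − (Σq)² = 73864 − 58081 = 15783
r = 330 / √(364 × 15783) = 330 / 2396.8755 ≈ 0.138

0.138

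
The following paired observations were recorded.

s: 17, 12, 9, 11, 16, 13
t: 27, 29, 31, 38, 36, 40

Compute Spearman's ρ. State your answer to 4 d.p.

-0.2571

Rank s: 6, 3, 1, 2, 5, 4
Rank t: 1, 2, 3, 5, 4, 6
d = rank(s) − rank(t): 5, 1, -2, -3, 1, -2; Σd² = 44
ρ = 1 − 6Σd² / [n(n²−1)] = 1 − 6×44 / (6×35) = 1 − 264/210 ≈ -0.2571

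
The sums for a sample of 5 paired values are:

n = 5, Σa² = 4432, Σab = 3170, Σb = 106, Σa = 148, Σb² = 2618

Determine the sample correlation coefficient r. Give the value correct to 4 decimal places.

r = (nΣab − ΣaΣb) / √[(nΣa² − (Σa)²)(nΣb² − (Σb)²)]
Numerator: 5×3170 − 148×106 = 162
Denominator: √[(22160 − 21904)(13090 − 11236)] = √[256 × 1854] = 688.9296
r = 162 / 688.9296 ≈ 0.2351

0.2351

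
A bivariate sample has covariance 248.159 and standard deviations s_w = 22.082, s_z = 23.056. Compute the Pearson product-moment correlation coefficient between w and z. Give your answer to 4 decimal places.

r = Cov(w,z) / (s_w · s_z) = 248.159 / (22.082 × 23.056)
  = 248.159 / 509.1226 ≈ 0.4874

0.4874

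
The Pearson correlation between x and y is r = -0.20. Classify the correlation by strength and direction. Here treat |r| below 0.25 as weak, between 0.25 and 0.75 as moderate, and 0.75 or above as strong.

weak negative

r = -0.20 < 0 so the relationship is negative.
|r| = 0.20, which falls in the weak range.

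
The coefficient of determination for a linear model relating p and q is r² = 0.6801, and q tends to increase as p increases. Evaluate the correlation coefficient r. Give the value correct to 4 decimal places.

|r| = √0.6801 = 0.8247
The association is positive, so r = 0.8247.

0.8247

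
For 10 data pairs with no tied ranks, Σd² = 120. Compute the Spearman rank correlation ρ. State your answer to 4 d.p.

0.2727

ρ = 1 − 6Σd² / [n(n²−1)] = 1 − 6×120 / (10×99)
  = 1 − 720/990 = 1 − 0.72727 ≈ 0.2727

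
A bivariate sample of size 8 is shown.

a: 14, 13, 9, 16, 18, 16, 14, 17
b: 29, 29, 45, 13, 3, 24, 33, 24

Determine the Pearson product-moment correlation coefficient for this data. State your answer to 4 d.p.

n = 8, Σa = 117, Σb = 200, Σa² = 1767, Σb² = 6126, Σab = 2704
nΣab − ΣaΣb = 21632 − 23400 = -1768
nΣa² − (Σa)² = 14136 − 13689 = 447; nΣb² − (Σb)² = 49008 − 40000 = 9008
r = -1768 / √(447 × 9008) = -1768 / 2006.6330 ≈ -0.8811

-0.8811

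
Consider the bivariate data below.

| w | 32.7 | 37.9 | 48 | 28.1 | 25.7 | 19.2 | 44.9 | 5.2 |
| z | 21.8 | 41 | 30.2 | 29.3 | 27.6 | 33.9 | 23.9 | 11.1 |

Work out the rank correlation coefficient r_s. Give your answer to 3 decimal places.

Rank w: 5, 6, 8, 4, 3, 2, 7, 1
Rank z: 2, 8, 6, 5, 4, 7, 3, 1
d = rank(w) − rank(z): 3, -2, 2, -1, -1, -5, 4, 0; Σd² = 60
ρ = 1 − 6Σd² / [n(n²−1)] = 1 − 6×60 / (8×63) = 1 − 360/504 ≈ 0.286

0.286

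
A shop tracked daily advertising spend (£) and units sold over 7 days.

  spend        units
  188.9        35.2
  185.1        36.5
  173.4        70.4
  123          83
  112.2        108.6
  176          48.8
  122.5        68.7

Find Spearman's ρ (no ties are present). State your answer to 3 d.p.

-0.893

Rank spend: 7, 6, 4, 3, 1, 5, 2
Rank units: 1, 2, 5, 6, 7, 3, 4
d = rank(spend) − rank(units): 6, 4, -1, -3, -6, 2, -2; Σd² = 106
ρ = 1 − 6Σd² / [n(n²−1)] = 1 − 6×106 / (7×48) = 1 − 636/336 ≈ -0.893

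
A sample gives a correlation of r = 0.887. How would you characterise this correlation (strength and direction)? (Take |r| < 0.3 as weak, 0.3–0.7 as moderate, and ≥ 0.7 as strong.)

strong positive

r = 0.887 > 0 so the relationship is positive.
|r| = 0.887, which falls in the strong range.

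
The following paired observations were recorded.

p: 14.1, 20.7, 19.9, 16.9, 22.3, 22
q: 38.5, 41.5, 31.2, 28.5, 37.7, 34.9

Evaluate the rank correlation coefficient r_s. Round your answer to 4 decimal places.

0.1429

Rank p: 1, 4, 3, 2, 6, 5
Rank q: 5, 6, 2, 1, 4, 3
d = rank(p) − rank(q): -4, -2, 1, 1, 2, 2; Σd² = 30
ρ = 1 − 6Σd² / [n(n²−1)] = 1 − 6×30 / (6×35) = 1 − 180/210 ≈ 0.1429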